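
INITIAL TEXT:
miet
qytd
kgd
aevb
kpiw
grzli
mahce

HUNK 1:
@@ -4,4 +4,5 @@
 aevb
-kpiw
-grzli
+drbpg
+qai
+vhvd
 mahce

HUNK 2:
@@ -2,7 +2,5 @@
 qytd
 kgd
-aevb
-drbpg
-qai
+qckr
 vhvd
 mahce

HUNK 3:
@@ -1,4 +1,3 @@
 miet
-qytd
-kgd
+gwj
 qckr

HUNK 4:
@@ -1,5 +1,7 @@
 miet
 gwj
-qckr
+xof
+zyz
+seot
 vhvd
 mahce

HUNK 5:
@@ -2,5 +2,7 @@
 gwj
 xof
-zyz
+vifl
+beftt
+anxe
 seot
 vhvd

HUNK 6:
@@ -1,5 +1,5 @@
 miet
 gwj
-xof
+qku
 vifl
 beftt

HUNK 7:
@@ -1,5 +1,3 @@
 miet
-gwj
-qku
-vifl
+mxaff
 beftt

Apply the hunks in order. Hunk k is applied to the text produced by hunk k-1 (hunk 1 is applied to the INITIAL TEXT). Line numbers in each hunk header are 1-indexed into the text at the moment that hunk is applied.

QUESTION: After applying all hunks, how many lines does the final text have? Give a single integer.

Answer: 7

Derivation:
Hunk 1: at line 4 remove [kpiw,grzli] add [drbpg,qai,vhvd] -> 8 lines: miet qytd kgd aevb drbpg qai vhvd mahce
Hunk 2: at line 2 remove [aevb,drbpg,qai] add [qckr] -> 6 lines: miet qytd kgd qckr vhvd mahce
Hunk 3: at line 1 remove [qytd,kgd] add [gwj] -> 5 lines: miet gwj qckr vhvd mahce
Hunk 4: at line 1 remove [qckr] add [xof,zyz,seot] -> 7 lines: miet gwj xof zyz seot vhvd mahce
Hunk 5: at line 2 remove [zyz] add [vifl,beftt,anxe] -> 9 lines: miet gwj xof vifl beftt anxe seot vhvd mahce
Hunk 6: at line 1 remove [xof] add [qku] -> 9 lines: miet gwj qku vifl beftt anxe seot vhvd mahce
Hunk 7: at line 1 remove [gwj,qku,vifl] add [mxaff] -> 7 lines: miet mxaff beftt anxe seot vhvd mahce
Final line count: 7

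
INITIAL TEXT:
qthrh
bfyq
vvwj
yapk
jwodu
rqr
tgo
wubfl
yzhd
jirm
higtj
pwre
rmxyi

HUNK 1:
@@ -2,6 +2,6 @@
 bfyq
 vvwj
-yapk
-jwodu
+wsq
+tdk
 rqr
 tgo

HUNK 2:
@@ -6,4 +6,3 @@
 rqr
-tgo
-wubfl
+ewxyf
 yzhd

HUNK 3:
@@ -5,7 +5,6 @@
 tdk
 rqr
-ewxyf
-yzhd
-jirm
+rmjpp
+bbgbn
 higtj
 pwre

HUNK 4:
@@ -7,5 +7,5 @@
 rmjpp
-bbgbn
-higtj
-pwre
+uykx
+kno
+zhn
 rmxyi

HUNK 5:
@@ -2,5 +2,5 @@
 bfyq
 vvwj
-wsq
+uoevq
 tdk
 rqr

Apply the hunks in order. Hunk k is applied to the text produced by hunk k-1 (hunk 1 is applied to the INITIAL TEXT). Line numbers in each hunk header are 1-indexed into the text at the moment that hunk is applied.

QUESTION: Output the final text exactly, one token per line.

Answer: qthrh
bfyq
vvwj
uoevq
tdk
rqr
rmjpp
uykx
kno
zhn
rmxyi

Derivation:
Hunk 1: at line 2 remove [yapk,jwodu] add [wsq,tdk] -> 13 lines: qthrh bfyq vvwj wsq tdk rqr tgo wubfl yzhd jirm higtj pwre rmxyi
Hunk 2: at line 6 remove [tgo,wubfl] add [ewxyf] -> 12 lines: qthrh bfyq vvwj wsq tdk rqr ewxyf yzhd jirm higtj pwre rmxyi
Hunk 3: at line 5 remove [ewxyf,yzhd,jirm] add [rmjpp,bbgbn] -> 11 lines: qthrh bfyq vvwj wsq tdk rqr rmjpp bbgbn higtj pwre rmxyi
Hunk 4: at line 7 remove [bbgbn,higtj,pwre] add [uykx,kno,zhn] -> 11 lines: qthrh bfyq vvwj wsq tdk rqr rmjpp uykx kno zhn rmxyi
Hunk 5: at line 2 remove [wsq] add [uoevq] -> 11 lines: qthrh bfyq vvwj uoevq tdk rqr rmjpp uykx kno zhn rmxyi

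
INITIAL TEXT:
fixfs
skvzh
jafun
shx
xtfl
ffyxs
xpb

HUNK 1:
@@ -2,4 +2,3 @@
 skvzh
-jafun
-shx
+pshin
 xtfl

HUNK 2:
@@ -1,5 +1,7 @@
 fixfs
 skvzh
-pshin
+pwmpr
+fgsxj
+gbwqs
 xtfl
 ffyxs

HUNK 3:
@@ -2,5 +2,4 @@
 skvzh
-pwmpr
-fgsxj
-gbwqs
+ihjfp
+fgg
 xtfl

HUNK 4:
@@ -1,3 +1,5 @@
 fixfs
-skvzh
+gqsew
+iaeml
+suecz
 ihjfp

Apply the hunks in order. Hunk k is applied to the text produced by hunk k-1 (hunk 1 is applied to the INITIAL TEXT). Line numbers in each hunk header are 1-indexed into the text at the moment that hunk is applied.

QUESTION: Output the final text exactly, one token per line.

Hunk 1: at line 2 remove [jafun,shx] add [pshin] -> 6 lines: fixfs skvzh pshin xtfl ffyxs xpb
Hunk 2: at line 1 remove [pshin] add [pwmpr,fgsxj,gbwqs] -> 8 lines: fixfs skvzh pwmpr fgsxj gbwqs xtfl ffyxs xpb
Hunk 3: at line 2 remove [pwmpr,fgsxj,gbwqs] add [ihjfp,fgg] -> 7 lines: fixfs skvzh ihjfp fgg xtfl ffyxs xpb
Hunk 4: at line 1 remove [skvzh] add [gqsew,iaeml,suecz] -> 9 lines: fixfs gqsew iaeml suecz ihjfp fgg xtfl ffyxs xpb

Answer: fixfs
gqsew
iaeml
suecz
ihjfp
fgg
xtfl
ffyxs
xpb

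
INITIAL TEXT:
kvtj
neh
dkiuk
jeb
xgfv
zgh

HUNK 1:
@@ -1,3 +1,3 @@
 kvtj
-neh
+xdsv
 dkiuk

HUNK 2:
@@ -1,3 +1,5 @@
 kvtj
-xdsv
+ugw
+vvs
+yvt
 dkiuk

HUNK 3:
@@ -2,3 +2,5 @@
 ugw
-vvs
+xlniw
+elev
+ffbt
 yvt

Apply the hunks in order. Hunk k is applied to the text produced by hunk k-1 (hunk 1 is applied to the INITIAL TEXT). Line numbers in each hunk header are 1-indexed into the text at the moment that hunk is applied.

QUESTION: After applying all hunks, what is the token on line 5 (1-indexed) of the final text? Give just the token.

Answer: ffbt

Derivation:
Hunk 1: at line 1 remove [neh] add [xdsv] -> 6 lines: kvtj xdsv dkiuk jeb xgfv zgh
Hunk 2: at line 1 remove [xdsv] add [ugw,vvs,yvt] -> 8 lines: kvtj ugw vvs yvt dkiuk jeb xgfv zgh
Hunk 3: at line 2 remove [vvs] add [xlniw,elev,ffbt] -> 10 lines: kvtj ugw xlniw elev ffbt yvt dkiuk jeb xgfv zgh
Final line 5: ffbt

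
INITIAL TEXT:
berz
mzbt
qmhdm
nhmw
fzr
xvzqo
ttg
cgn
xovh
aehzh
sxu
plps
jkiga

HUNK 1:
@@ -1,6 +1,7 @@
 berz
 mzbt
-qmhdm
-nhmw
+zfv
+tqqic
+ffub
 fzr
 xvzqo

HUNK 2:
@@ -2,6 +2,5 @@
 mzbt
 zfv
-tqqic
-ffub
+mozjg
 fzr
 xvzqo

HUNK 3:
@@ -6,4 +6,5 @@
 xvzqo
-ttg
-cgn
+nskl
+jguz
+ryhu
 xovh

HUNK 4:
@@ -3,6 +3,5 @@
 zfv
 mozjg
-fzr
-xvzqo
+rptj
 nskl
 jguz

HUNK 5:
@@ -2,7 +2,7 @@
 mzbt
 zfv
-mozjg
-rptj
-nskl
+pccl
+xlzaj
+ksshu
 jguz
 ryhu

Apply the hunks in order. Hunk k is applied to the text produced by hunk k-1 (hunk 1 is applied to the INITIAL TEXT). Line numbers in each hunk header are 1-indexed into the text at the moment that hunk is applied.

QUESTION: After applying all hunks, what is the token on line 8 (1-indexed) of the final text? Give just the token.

Hunk 1: at line 1 remove [qmhdm,nhmw] add [zfv,tqqic,ffub] -> 14 lines: berz mzbt zfv tqqic ffub fzr xvzqo ttg cgn xovh aehzh sxu plps jkiga
Hunk 2: at line 2 remove [tqqic,ffub] add [mozjg] -> 13 lines: berz mzbt zfv mozjg fzr xvzqo ttg cgn xovh aehzh sxu plps jkiga
Hunk 3: at line 6 remove [ttg,cgn] add [nskl,jguz,ryhu] -> 14 lines: berz mzbt zfv mozjg fzr xvzqo nskl jguz ryhu xovh aehzh sxu plps jkiga
Hunk 4: at line 3 remove [fzr,xvzqo] add [rptj] -> 13 lines: berz mzbt zfv mozjg rptj nskl jguz ryhu xovh aehzh sxu plps jkiga
Hunk 5: at line 2 remove [mozjg,rptj,nskl] add [pccl,xlzaj,ksshu] -> 13 lines: berz mzbt zfv pccl xlzaj ksshu jguz ryhu xovh aehzh sxu plps jkiga
Final line 8: ryhu

Answer: ryhu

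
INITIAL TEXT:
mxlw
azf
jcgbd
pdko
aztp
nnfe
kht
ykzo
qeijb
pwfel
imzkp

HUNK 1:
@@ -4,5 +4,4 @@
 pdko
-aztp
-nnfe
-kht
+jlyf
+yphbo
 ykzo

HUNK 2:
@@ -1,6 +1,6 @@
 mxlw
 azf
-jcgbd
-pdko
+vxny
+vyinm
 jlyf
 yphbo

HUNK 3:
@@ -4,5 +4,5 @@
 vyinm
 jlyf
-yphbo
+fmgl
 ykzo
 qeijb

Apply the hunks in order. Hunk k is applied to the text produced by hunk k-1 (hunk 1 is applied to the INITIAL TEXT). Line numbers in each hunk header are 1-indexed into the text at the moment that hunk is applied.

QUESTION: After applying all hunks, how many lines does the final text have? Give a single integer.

Answer: 10

Derivation:
Hunk 1: at line 4 remove [aztp,nnfe,kht] add [jlyf,yphbo] -> 10 lines: mxlw azf jcgbd pdko jlyf yphbo ykzo qeijb pwfel imzkp
Hunk 2: at line 1 remove [jcgbd,pdko] add [vxny,vyinm] -> 10 lines: mxlw azf vxny vyinm jlyf yphbo ykzo qeijb pwfel imzkp
Hunk 3: at line 4 remove [yphbo] add [fmgl] -> 10 lines: mxlw azf vxny vyinm jlyf fmgl ykzo qeijb pwfel imzkp
Final line count: 10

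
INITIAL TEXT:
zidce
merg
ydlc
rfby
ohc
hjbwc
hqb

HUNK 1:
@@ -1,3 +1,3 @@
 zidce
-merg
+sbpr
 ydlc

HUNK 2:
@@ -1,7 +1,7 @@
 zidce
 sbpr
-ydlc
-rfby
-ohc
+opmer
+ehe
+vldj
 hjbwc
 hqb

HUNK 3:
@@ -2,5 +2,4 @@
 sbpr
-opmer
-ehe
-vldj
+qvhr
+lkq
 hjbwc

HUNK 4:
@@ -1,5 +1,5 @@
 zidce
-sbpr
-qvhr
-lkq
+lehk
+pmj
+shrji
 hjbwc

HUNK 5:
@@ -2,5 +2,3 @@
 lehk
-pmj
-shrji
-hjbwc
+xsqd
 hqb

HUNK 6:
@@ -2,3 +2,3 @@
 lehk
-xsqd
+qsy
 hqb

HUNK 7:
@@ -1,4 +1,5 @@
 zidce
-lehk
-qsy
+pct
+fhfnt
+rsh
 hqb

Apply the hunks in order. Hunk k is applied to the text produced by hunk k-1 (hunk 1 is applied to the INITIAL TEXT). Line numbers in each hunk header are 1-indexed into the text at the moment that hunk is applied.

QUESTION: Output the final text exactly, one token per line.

Answer: zidce
pct
fhfnt
rsh
hqb

Derivation:
Hunk 1: at line 1 remove [merg] add [sbpr] -> 7 lines: zidce sbpr ydlc rfby ohc hjbwc hqb
Hunk 2: at line 1 remove [ydlc,rfby,ohc] add [opmer,ehe,vldj] -> 7 lines: zidce sbpr opmer ehe vldj hjbwc hqb
Hunk 3: at line 2 remove [opmer,ehe,vldj] add [qvhr,lkq] -> 6 lines: zidce sbpr qvhr lkq hjbwc hqb
Hunk 4: at line 1 remove [sbpr,qvhr,lkq] add [lehk,pmj,shrji] -> 6 lines: zidce lehk pmj shrji hjbwc hqb
Hunk 5: at line 2 remove [pmj,shrji,hjbwc] add [xsqd] -> 4 lines: zidce lehk xsqd hqb
Hunk 6: at line 2 remove [xsqd] add [qsy] -> 4 lines: zidce lehk qsy hqb
Hunk 7: at line 1 remove [lehk,qsy] add [pct,fhfnt,rsh] -> 5 lines: zidce pct fhfnt rsh hqb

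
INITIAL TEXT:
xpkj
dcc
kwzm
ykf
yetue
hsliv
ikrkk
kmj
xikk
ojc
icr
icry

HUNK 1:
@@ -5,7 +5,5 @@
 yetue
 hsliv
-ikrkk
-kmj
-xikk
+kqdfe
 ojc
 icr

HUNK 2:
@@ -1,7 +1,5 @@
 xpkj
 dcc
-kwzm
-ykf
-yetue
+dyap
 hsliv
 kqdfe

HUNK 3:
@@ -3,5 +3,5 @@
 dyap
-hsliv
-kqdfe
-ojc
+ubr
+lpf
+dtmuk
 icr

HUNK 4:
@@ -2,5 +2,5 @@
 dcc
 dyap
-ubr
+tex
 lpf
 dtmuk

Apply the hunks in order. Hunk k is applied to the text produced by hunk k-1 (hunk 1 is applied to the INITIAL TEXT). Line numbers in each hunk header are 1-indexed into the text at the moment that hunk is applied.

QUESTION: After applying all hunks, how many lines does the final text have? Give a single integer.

Answer: 8

Derivation:
Hunk 1: at line 5 remove [ikrkk,kmj,xikk] add [kqdfe] -> 10 lines: xpkj dcc kwzm ykf yetue hsliv kqdfe ojc icr icry
Hunk 2: at line 1 remove [kwzm,ykf,yetue] add [dyap] -> 8 lines: xpkj dcc dyap hsliv kqdfe ojc icr icry
Hunk 3: at line 3 remove [hsliv,kqdfe,ojc] add [ubr,lpf,dtmuk] -> 8 lines: xpkj dcc dyap ubr lpf dtmuk icr icry
Hunk 4: at line 2 remove [ubr] add [tex] -> 8 lines: xpkj dcc dyap tex lpf dtmuk icr icry
Final line count: 8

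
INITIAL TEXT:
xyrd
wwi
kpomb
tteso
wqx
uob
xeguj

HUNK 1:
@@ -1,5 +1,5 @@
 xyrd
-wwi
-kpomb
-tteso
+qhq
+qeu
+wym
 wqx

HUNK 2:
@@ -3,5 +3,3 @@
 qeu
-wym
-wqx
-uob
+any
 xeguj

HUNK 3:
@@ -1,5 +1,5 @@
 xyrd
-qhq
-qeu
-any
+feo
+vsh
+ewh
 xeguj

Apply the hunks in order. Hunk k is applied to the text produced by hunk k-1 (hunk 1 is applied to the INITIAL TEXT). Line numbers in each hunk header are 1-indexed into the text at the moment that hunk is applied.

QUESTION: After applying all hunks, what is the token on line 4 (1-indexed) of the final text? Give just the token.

Answer: ewh

Derivation:
Hunk 1: at line 1 remove [wwi,kpomb,tteso] add [qhq,qeu,wym] -> 7 lines: xyrd qhq qeu wym wqx uob xeguj
Hunk 2: at line 3 remove [wym,wqx,uob] add [any] -> 5 lines: xyrd qhq qeu any xeguj
Hunk 3: at line 1 remove [qhq,qeu,any] add [feo,vsh,ewh] -> 5 lines: xyrd feo vsh ewh xeguj
Final line 4: ewh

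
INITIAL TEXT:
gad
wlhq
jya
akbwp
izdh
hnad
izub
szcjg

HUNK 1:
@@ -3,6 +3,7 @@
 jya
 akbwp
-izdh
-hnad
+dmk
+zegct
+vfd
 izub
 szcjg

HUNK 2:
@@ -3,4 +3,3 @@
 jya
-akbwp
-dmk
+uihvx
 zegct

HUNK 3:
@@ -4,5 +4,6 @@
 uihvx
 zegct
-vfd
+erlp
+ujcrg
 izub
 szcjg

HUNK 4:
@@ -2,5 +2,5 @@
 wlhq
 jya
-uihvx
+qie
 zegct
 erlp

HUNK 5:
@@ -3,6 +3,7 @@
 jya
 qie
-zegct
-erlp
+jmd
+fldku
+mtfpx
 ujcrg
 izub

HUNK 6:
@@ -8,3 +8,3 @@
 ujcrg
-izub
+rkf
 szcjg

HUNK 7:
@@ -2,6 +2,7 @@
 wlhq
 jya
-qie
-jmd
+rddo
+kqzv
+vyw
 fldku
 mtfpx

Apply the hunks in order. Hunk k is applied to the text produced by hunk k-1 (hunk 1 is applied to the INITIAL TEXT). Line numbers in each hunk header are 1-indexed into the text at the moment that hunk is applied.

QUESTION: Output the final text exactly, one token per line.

Hunk 1: at line 3 remove [izdh,hnad] add [dmk,zegct,vfd] -> 9 lines: gad wlhq jya akbwp dmk zegct vfd izub szcjg
Hunk 2: at line 3 remove [akbwp,dmk] add [uihvx] -> 8 lines: gad wlhq jya uihvx zegct vfd izub szcjg
Hunk 3: at line 4 remove [vfd] add [erlp,ujcrg] -> 9 lines: gad wlhq jya uihvx zegct erlp ujcrg izub szcjg
Hunk 4: at line 2 remove [uihvx] add [qie] -> 9 lines: gad wlhq jya qie zegct erlp ujcrg izub szcjg
Hunk 5: at line 3 remove [zegct,erlp] add [jmd,fldku,mtfpx] -> 10 lines: gad wlhq jya qie jmd fldku mtfpx ujcrg izub szcjg
Hunk 6: at line 8 remove [izub] add [rkf] -> 10 lines: gad wlhq jya qie jmd fldku mtfpx ujcrg rkf szcjg
Hunk 7: at line 2 remove [qie,jmd] add [rddo,kqzv,vyw] -> 11 lines: gad wlhq jya rddo kqzv vyw fldku mtfpx ujcrg rkf szcjg

Answer: gad
wlhq
jya
rddo
kqzv
vyw
fldku
mtfpx
ujcrg
rkf
szcjg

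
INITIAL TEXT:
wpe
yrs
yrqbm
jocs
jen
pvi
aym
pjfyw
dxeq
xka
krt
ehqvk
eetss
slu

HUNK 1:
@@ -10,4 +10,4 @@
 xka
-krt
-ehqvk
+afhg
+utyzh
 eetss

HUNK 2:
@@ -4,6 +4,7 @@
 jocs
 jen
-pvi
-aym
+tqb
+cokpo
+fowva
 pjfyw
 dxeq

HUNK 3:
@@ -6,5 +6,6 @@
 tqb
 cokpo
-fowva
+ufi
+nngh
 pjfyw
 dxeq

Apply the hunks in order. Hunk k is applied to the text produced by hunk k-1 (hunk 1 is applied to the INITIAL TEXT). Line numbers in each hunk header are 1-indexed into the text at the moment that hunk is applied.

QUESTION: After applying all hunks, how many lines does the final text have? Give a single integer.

Answer: 16

Derivation:
Hunk 1: at line 10 remove [krt,ehqvk] add [afhg,utyzh] -> 14 lines: wpe yrs yrqbm jocs jen pvi aym pjfyw dxeq xka afhg utyzh eetss slu
Hunk 2: at line 4 remove [pvi,aym] add [tqb,cokpo,fowva] -> 15 lines: wpe yrs yrqbm jocs jen tqb cokpo fowva pjfyw dxeq xka afhg utyzh eetss slu
Hunk 3: at line 6 remove [fowva] add [ufi,nngh] -> 16 lines: wpe yrs yrqbm jocs jen tqb cokpo ufi nngh pjfyw dxeq xka afhg utyzh eetss slu
Final line count: 16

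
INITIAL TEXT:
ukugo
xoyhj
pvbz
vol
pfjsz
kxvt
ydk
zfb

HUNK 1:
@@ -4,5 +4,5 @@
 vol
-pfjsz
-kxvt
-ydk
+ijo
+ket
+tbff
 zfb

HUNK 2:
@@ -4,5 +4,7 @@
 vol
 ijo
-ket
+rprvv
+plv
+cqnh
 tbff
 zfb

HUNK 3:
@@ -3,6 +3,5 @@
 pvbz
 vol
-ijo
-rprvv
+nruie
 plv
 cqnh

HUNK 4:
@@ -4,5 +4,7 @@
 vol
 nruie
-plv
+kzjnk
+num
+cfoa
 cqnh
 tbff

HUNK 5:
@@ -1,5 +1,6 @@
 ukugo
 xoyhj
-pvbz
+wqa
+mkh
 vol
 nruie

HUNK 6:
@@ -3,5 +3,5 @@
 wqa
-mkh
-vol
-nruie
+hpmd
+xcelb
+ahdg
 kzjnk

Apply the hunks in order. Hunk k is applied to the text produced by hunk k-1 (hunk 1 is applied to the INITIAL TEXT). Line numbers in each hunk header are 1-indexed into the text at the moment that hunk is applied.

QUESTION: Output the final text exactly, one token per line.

Hunk 1: at line 4 remove [pfjsz,kxvt,ydk] add [ijo,ket,tbff] -> 8 lines: ukugo xoyhj pvbz vol ijo ket tbff zfb
Hunk 2: at line 4 remove [ket] add [rprvv,plv,cqnh] -> 10 lines: ukugo xoyhj pvbz vol ijo rprvv plv cqnh tbff zfb
Hunk 3: at line 3 remove [ijo,rprvv] add [nruie] -> 9 lines: ukugo xoyhj pvbz vol nruie plv cqnh tbff zfb
Hunk 4: at line 4 remove [plv] add [kzjnk,num,cfoa] -> 11 lines: ukugo xoyhj pvbz vol nruie kzjnk num cfoa cqnh tbff zfb
Hunk 5: at line 1 remove [pvbz] add [wqa,mkh] -> 12 lines: ukugo xoyhj wqa mkh vol nruie kzjnk num cfoa cqnh tbff zfb
Hunk 6: at line 3 remove [mkh,vol,nruie] add [hpmd,xcelb,ahdg] -> 12 lines: ukugo xoyhj wqa hpmd xcelb ahdg kzjnk num cfoa cqnh tbff zfb

Answer: ukugo
xoyhj
wqa
hpmd
xcelb
ahdg
kzjnk
num
cfoa
cqnh
tbff
zfb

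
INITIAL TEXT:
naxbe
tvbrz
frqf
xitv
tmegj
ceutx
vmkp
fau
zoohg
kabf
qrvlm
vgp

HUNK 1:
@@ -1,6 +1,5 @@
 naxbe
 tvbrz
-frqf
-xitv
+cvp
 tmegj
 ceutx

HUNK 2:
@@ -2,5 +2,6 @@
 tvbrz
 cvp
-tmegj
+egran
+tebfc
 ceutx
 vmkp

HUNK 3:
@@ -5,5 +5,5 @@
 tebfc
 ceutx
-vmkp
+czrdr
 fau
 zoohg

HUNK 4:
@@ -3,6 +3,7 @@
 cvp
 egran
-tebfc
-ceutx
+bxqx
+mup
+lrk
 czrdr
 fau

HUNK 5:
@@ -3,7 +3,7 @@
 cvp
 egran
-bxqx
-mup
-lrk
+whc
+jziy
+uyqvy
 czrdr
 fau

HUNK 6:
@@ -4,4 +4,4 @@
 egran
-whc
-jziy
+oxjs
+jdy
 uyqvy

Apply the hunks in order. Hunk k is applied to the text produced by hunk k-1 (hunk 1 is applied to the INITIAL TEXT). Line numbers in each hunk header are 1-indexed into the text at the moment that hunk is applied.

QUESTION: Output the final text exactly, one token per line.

Hunk 1: at line 1 remove [frqf,xitv] add [cvp] -> 11 lines: naxbe tvbrz cvp tmegj ceutx vmkp fau zoohg kabf qrvlm vgp
Hunk 2: at line 2 remove [tmegj] add [egran,tebfc] -> 12 lines: naxbe tvbrz cvp egran tebfc ceutx vmkp fau zoohg kabf qrvlm vgp
Hunk 3: at line 5 remove [vmkp] add [czrdr] -> 12 lines: naxbe tvbrz cvp egran tebfc ceutx czrdr fau zoohg kabf qrvlm vgp
Hunk 4: at line 3 remove [tebfc,ceutx] add [bxqx,mup,lrk] -> 13 lines: naxbe tvbrz cvp egran bxqx mup lrk czrdr fau zoohg kabf qrvlm vgp
Hunk 5: at line 3 remove [bxqx,mup,lrk] add [whc,jziy,uyqvy] -> 13 lines: naxbe tvbrz cvp egran whc jziy uyqvy czrdr fau zoohg kabf qrvlm vgp
Hunk 6: at line 4 remove [whc,jziy] add [oxjs,jdy] -> 13 lines: naxbe tvbrz cvp egran oxjs jdy uyqvy czrdr fau zoohg kabf qrvlm vgp

Answer: naxbe
tvbrz
cvp
egran
oxjs
jdy
uyqvy
czrdr
fau
zoohg
kabf
qrvlm
vgp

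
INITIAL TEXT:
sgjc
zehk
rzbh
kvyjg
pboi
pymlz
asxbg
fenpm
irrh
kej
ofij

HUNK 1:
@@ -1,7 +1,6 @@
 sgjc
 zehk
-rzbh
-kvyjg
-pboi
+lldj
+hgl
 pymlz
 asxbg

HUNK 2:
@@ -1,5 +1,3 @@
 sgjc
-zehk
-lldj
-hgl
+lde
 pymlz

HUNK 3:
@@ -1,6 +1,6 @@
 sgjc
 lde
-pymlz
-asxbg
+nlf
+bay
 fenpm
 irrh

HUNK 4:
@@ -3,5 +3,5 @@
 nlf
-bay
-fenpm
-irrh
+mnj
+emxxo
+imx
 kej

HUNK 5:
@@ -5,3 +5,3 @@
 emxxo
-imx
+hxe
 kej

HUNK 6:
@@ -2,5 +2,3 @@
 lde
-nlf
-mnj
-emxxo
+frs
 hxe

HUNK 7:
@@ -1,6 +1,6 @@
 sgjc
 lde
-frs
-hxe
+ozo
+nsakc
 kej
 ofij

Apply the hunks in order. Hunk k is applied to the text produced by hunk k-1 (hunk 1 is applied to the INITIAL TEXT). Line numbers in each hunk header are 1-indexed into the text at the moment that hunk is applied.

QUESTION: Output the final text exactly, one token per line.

Hunk 1: at line 1 remove [rzbh,kvyjg,pboi] add [lldj,hgl] -> 10 lines: sgjc zehk lldj hgl pymlz asxbg fenpm irrh kej ofij
Hunk 2: at line 1 remove [zehk,lldj,hgl] add [lde] -> 8 lines: sgjc lde pymlz asxbg fenpm irrh kej ofij
Hunk 3: at line 1 remove [pymlz,asxbg] add [nlf,bay] -> 8 lines: sgjc lde nlf bay fenpm irrh kej ofij
Hunk 4: at line 3 remove [bay,fenpm,irrh] add [mnj,emxxo,imx] -> 8 lines: sgjc lde nlf mnj emxxo imx kej ofij
Hunk 5: at line 5 remove [imx] add [hxe] -> 8 lines: sgjc lde nlf mnj emxxo hxe kej ofij
Hunk 6: at line 2 remove [nlf,mnj,emxxo] add [frs] -> 6 lines: sgjc lde frs hxe kej ofij
Hunk 7: at line 1 remove [frs,hxe] add [ozo,nsakc] -> 6 lines: sgjc lde ozo nsakc kej ofij

Answer: sgjc
lde
ozo
nsakc
kej
ofij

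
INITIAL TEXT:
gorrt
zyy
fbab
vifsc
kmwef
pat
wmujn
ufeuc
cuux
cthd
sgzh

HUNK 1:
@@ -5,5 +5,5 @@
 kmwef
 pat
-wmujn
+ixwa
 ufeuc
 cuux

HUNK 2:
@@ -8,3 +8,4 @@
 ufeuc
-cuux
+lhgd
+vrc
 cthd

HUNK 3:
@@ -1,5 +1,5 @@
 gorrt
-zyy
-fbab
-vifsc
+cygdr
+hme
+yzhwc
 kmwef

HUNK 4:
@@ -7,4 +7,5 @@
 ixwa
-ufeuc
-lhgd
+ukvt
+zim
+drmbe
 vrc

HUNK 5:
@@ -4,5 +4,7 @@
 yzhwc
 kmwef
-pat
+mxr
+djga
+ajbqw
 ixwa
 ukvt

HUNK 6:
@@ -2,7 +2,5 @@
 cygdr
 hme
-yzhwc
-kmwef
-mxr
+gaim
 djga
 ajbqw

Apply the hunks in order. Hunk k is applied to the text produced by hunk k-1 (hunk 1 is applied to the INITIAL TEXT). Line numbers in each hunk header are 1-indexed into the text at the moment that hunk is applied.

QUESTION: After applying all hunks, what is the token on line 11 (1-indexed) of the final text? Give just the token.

Hunk 1: at line 5 remove [wmujn] add [ixwa] -> 11 lines: gorrt zyy fbab vifsc kmwef pat ixwa ufeuc cuux cthd sgzh
Hunk 2: at line 8 remove [cuux] add [lhgd,vrc] -> 12 lines: gorrt zyy fbab vifsc kmwef pat ixwa ufeuc lhgd vrc cthd sgzh
Hunk 3: at line 1 remove [zyy,fbab,vifsc] add [cygdr,hme,yzhwc] -> 12 lines: gorrt cygdr hme yzhwc kmwef pat ixwa ufeuc lhgd vrc cthd sgzh
Hunk 4: at line 7 remove [ufeuc,lhgd] add [ukvt,zim,drmbe] -> 13 lines: gorrt cygdr hme yzhwc kmwef pat ixwa ukvt zim drmbe vrc cthd sgzh
Hunk 5: at line 4 remove [pat] add [mxr,djga,ajbqw] -> 15 lines: gorrt cygdr hme yzhwc kmwef mxr djga ajbqw ixwa ukvt zim drmbe vrc cthd sgzh
Hunk 6: at line 2 remove [yzhwc,kmwef,mxr] add [gaim] -> 13 lines: gorrt cygdr hme gaim djga ajbqw ixwa ukvt zim drmbe vrc cthd sgzh
Final line 11: vrc

Answer: vrc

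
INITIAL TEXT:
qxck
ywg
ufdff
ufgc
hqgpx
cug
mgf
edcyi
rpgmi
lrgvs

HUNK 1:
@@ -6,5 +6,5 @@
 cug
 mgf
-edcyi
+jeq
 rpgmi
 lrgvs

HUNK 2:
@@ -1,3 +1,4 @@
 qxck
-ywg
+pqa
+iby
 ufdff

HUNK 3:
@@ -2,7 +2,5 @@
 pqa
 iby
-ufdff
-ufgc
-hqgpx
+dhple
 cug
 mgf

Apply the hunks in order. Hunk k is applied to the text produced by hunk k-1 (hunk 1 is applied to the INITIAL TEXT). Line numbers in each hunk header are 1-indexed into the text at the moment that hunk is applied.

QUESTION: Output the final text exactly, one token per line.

Answer: qxck
pqa
iby
dhple
cug
mgf
jeq
rpgmi
lrgvs

Derivation:
Hunk 1: at line 6 remove [edcyi] add [jeq] -> 10 lines: qxck ywg ufdff ufgc hqgpx cug mgf jeq rpgmi lrgvs
Hunk 2: at line 1 remove [ywg] add [pqa,iby] -> 11 lines: qxck pqa iby ufdff ufgc hqgpx cug mgf jeq rpgmi lrgvs
Hunk 3: at line 2 remove [ufdff,ufgc,hqgpx] add [dhple] -> 9 lines: qxck pqa iby dhple cug mgf jeq rpgmi lrgvs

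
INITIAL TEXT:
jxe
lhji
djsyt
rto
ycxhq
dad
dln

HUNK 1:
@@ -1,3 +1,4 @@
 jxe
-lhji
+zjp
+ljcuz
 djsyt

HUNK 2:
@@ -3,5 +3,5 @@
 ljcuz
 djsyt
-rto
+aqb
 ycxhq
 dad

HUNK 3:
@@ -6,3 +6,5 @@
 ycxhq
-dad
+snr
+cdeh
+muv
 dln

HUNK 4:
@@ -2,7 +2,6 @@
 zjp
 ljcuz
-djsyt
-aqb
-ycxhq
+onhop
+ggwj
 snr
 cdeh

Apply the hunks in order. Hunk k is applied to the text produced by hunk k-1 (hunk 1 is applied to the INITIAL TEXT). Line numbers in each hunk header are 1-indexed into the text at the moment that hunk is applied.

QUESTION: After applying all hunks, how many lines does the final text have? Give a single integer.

Hunk 1: at line 1 remove [lhji] add [zjp,ljcuz] -> 8 lines: jxe zjp ljcuz djsyt rto ycxhq dad dln
Hunk 2: at line 3 remove [rto] add [aqb] -> 8 lines: jxe zjp ljcuz djsyt aqb ycxhq dad dln
Hunk 3: at line 6 remove [dad] add [snr,cdeh,muv] -> 10 lines: jxe zjp ljcuz djsyt aqb ycxhq snr cdeh muv dln
Hunk 4: at line 2 remove [djsyt,aqb,ycxhq] add [onhop,ggwj] -> 9 lines: jxe zjp ljcuz onhop ggwj snr cdeh muv dln
Final line count: 9

Answer: 9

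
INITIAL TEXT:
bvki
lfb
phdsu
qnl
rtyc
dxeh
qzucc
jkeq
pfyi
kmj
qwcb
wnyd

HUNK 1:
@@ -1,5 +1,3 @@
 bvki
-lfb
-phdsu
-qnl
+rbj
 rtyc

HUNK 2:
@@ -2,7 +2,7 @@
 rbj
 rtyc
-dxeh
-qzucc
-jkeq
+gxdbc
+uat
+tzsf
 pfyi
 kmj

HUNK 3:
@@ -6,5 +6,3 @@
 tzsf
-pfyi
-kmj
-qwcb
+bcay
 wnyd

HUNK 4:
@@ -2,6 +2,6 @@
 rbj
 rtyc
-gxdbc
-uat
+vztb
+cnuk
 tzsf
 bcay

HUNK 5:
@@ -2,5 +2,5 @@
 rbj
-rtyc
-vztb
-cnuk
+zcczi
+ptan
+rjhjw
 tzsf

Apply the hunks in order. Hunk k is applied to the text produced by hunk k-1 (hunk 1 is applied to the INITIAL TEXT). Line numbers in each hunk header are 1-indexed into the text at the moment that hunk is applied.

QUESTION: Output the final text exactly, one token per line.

Answer: bvki
rbj
zcczi
ptan
rjhjw
tzsf
bcay
wnyd

Derivation:
Hunk 1: at line 1 remove [lfb,phdsu,qnl] add [rbj] -> 10 lines: bvki rbj rtyc dxeh qzucc jkeq pfyi kmj qwcb wnyd
Hunk 2: at line 2 remove [dxeh,qzucc,jkeq] add [gxdbc,uat,tzsf] -> 10 lines: bvki rbj rtyc gxdbc uat tzsf pfyi kmj qwcb wnyd
Hunk 3: at line 6 remove [pfyi,kmj,qwcb] add [bcay] -> 8 lines: bvki rbj rtyc gxdbc uat tzsf bcay wnyd
Hunk 4: at line 2 remove [gxdbc,uat] add [vztb,cnuk] -> 8 lines: bvki rbj rtyc vztb cnuk tzsf bcay wnyd
Hunk 5: at line 2 remove [rtyc,vztb,cnuk] add [zcczi,ptan,rjhjw] -> 8 lines: bvki rbj zcczi ptan rjhjw tzsf bcay wnyd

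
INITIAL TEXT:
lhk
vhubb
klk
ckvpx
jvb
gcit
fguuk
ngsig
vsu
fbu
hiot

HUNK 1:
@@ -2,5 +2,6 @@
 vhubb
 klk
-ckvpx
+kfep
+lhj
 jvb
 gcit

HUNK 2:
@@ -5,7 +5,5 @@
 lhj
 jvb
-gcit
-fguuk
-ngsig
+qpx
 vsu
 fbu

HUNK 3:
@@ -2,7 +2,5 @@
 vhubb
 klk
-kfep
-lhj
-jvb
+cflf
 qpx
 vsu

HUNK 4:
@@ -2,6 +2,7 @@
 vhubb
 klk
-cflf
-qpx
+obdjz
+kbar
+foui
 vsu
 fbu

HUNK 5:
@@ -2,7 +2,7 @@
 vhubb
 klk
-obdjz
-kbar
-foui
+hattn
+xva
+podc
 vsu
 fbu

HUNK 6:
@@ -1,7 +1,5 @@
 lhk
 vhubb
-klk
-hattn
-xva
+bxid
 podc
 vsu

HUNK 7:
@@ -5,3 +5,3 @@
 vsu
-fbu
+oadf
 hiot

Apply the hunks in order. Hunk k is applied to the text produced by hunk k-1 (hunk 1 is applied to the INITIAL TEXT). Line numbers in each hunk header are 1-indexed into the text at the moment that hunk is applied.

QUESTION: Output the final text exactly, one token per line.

Answer: lhk
vhubb
bxid
podc
vsu
oadf
hiot

Derivation:
Hunk 1: at line 2 remove [ckvpx] add [kfep,lhj] -> 12 lines: lhk vhubb klk kfep lhj jvb gcit fguuk ngsig vsu fbu hiot
Hunk 2: at line 5 remove [gcit,fguuk,ngsig] add [qpx] -> 10 lines: lhk vhubb klk kfep lhj jvb qpx vsu fbu hiot
Hunk 3: at line 2 remove [kfep,lhj,jvb] add [cflf] -> 8 lines: lhk vhubb klk cflf qpx vsu fbu hiot
Hunk 4: at line 2 remove [cflf,qpx] add [obdjz,kbar,foui] -> 9 lines: lhk vhubb klk obdjz kbar foui vsu fbu hiot
Hunk 5: at line 2 remove [obdjz,kbar,foui] add [hattn,xva,podc] -> 9 lines: lhk vhubb klk hattn xva podc vsu fbu hiot
Hunk 6: at line 1 remove [klk,hattn,xva] add [bxid] -> 7 lines: lhk vhubb bxid podc vsu fbu hiot
Hunk 7: at line 5 remove [fbu] add [oadf] -> 7 lines: lhk vhubb bxid podc vsu oadf hiot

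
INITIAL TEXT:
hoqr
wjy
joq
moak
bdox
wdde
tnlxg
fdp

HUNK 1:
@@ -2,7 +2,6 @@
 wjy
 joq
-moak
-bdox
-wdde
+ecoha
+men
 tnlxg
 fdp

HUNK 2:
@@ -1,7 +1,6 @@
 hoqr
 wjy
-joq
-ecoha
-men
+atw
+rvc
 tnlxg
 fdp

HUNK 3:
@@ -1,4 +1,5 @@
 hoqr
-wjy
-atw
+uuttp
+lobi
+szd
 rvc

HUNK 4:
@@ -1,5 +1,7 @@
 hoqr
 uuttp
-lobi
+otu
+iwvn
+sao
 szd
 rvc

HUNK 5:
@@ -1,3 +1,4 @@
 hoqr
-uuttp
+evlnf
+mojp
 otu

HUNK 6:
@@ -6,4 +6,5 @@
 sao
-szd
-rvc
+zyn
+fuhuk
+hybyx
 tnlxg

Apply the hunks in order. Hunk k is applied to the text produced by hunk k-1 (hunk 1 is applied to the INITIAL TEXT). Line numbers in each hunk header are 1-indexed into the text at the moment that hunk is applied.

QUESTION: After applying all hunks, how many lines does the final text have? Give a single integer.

Hunk 1: at line 2 remove [moak,bdox,wdde] add [ecoha,men] -> 7 lines: hoqr wjy joq ecoha men tnlxg fdp
Hunk 2: at line 1 remove [joq,ecoha,men] add [atw,rvc] -> 6 lines: hoqr wjy atw rvc tnlxg fdp
Hunk 3: at line 1 remove [wjy,atw] add [uuttp,lobi,szd] -> 7 lines: hoqr uuttp lobi szd rvc tnlxg fdp
Hunk 4: at line 1 remove [lobi] add [otu,iwvn,sao] -> 9 lines: hoqr uuttp otu iwvn sao szd rvc tnlxg fdp
Hunk 5: at line 1 remove [uuttp] add [evlnf,mojp] -> 10 lines: hoqr evlnf mojp otu iwvn sao szd rvc tnlxg fdp
Hunk 6: at line 6 remove [szd,rvc] add [zyn,fuhuk,hybyx] -> 11 lines: hoqr evlnf mojp otu iwvn sao zyn fuhuk hybyx tnlxg fdp
Final line count: 11

Answer: 11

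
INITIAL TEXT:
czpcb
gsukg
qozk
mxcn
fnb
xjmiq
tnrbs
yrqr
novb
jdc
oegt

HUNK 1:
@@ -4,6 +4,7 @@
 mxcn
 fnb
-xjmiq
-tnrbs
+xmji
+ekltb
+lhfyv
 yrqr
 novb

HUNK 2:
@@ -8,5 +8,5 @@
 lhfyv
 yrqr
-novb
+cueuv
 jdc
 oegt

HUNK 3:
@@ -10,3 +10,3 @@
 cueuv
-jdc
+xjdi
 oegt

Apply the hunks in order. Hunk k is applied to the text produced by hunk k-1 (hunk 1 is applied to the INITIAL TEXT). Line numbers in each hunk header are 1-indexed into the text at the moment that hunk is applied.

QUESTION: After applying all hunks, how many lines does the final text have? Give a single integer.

Answer: 12

Derivation:
Hunk 1: at line 4 remove [xjmiq,tnrbs] add [xmji,ekltb,lhfyv] -> 12 lines: czpcb gsukg qozk mxcn fnb xmji ekltb lhfyv yrqr novb jdc oegt
Hunk 2: at line 8 remove [novb] add [cueuv] -> 12 lines: czpcb gsukg qozk mxcn fnb xmji ekltb lhfyv yrqr cueuv jdc oegt
Hunk 3: at line 10 remove [jdc] add [xjdi] -> 12 lines: czpcb gsukg qozk mxcn fnb xmji ekltb lhfyv yrqr cueuv xjdi oegt
Final line count: 12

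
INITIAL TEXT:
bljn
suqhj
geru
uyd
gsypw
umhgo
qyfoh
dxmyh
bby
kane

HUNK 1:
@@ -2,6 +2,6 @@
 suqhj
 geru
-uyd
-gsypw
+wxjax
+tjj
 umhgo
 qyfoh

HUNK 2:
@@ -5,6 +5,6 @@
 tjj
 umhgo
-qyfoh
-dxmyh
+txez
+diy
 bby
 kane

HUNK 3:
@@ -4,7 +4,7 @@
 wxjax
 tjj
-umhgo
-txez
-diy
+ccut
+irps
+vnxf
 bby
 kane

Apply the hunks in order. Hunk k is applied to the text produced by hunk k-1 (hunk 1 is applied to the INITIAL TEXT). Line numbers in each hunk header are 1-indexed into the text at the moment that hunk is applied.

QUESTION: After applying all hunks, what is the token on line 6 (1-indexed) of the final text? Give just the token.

Answer: ccut

Derivation:
Hunk 1: at line 2 remove [uyd,gsypw] add [wxjax,tjj] -> 10 lines: bljn suqhj geru wxjax tjj umhgo qyfoh dxmyh bby kane
Hunk 2: at line 5 remove [qyfoh,dxmyh] add [txez,diy] -> 10 lines: bljn suqhj geru wxjax tjj umhgo txez diy bby kane
Hunk 3: at line 4 remove [umhgo,txez,diy] add [ccut,irps,vnxf] -> 10 lines: bljn suqhj geru wxjax tjj ccut irps vnxf bby kane
Final line 6: ccut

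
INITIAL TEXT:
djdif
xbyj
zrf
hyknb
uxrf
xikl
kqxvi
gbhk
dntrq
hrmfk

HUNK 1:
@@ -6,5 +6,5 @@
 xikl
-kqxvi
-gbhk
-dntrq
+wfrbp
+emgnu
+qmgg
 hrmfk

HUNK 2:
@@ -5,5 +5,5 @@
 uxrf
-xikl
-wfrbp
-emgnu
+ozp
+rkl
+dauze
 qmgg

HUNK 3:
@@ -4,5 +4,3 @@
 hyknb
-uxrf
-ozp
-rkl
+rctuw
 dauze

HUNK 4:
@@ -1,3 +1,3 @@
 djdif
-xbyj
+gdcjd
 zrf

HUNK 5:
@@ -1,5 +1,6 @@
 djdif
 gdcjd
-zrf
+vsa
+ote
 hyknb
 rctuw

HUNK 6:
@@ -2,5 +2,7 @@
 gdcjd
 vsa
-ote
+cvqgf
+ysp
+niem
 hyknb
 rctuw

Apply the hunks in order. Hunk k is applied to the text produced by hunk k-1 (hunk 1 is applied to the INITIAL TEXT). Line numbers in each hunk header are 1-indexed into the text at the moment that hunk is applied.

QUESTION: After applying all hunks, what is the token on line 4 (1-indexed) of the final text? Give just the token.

Hunk 1: at line 6 remove [kqxvi,gbhk,dntrq] add [wfrbp,emgnu,qmgg] -> 10 lines: djdif xbyj zrf hyknb uxrf xikl wfrbp emgnu qmgg hrmfk
Hunk 2: at line 5 remove [xikl,wfrbp,emgnu] add [ozp,rkl,dauze] -> 10 lines: djdif xbyj zrf hyknb uxrf ozp rkl dauze qmgg hrmfk
Hunk 3: at line 4 remove [uxrf,ozp,rkl] add [rctuw] -> 8 lines: djdif xbyj zrf hyknb rctuw dauze qmgg hrmfk
Hunk 4: at line 1 remove [xbyj] add [gdcjd] -> 8 lines: djdif gdcjd zrf hyknb rctuw dauze qmgg hrmfk
Hunk 5: at line 1 remove [zrf] add [vsa,ote] -> 9 lines: djdif gdcjd vsa ote hyknb rctuw dauze qmgg hrmfk
Hunk 6: at line 2 remove [ote] add [cvqgf,ysp,niem] -> 11 lines: djdif gdcjd vsa cvqgf ysp niem hyknb rctuw dauze qmgg hrmfk
Final line 4: cvqgf

Answer: cvqgf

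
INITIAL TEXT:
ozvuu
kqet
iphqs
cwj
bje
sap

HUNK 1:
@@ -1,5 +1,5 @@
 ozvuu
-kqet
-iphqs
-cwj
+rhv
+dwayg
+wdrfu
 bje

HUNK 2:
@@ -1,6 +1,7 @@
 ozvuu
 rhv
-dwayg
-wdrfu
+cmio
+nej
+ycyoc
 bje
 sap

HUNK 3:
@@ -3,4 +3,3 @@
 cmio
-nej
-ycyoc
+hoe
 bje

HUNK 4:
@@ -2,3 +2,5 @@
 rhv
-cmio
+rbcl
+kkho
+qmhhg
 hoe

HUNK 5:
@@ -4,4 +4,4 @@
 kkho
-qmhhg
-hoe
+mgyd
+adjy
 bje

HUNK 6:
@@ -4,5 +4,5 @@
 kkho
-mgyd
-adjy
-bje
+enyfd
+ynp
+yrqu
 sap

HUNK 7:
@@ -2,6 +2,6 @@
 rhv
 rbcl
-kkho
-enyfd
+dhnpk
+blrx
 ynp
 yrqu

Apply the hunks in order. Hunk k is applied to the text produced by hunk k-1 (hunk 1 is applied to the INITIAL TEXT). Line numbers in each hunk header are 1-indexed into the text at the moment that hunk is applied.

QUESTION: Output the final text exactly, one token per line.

Answer: ozvuu
rhv
rbcl
dhnpk
blrx
ynp
yrqu
sap

Derivation:
Hunk 1: at line 1 remove [kqet,iphqs,cwj] add [rhv,dwayg,wdrfu] -> 6 lines: ozvuu rhv dwayg wdrfu bje sap
Hunk 2: at line 1 remove [dwayg,wdrfu] add [cmio,nej,ycyoc] -> 7 lines: ozvuu rhv cmio nej ycyoc bje sap
Hunk 3: at line 3 remove [nej,ycyoc] add [hoe] -> 6 lines: ozvuu rhv cmio hoe bje sap
Hunk 4: at line 2 remove [cmio] add [rbcl,kkho,qmhhg] -> 8 lines: ozvuu rhv rbcl kkho qmhhg hoe bje sap
Hunk 5: at line 4 remove [qmhhg,hoe] add [mgyd,adjy] -> 8 lines: ozvuu rhv rbcl kkho mgyd adjy bje sap
Hunk 6: at line 4 remove [mgyd,adjy,bje] add [enyfd,ynp,yrqu] -> 8 lines: ozvuu rhv rbcl kkho enyfd ynp yrqu sap
Hunk 7: at line 2 remove [kkho,enyfd] add [dhnpk,blrx] -> 8 lines: ozvuu rhv rbcl dhnpk blrx ynp yrqu sap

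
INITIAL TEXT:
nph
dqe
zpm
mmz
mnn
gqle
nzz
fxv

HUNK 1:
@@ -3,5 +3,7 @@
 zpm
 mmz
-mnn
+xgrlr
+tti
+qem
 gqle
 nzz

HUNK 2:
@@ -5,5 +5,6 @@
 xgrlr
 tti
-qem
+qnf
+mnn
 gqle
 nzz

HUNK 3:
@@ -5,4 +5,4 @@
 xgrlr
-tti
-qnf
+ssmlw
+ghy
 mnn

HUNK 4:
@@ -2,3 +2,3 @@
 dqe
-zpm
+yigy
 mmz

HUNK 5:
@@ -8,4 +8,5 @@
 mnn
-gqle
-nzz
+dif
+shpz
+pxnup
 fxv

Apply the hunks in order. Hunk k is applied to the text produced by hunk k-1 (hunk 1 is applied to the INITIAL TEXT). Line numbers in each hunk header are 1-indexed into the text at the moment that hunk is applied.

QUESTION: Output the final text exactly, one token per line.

Hunk 1: at line 3 remove [mnn] add [xgrlr,tti,qem] -> 10 lines: nph dqe zpm mmz xgrlr tti qem gqle nzz fxv
Hunk 2: at line 5 remove [qem] add [qnf,mnn] -> 11 lines: nph dqe zpm mmz xgrlr tti qnf mnn gqle nzz fxv
Hunk 3: at line 5 remove [tti,qnf] add [ssmlw,ghy] -> 11 lines: nph dqe zpm mmz xgrlr ssmlw ghy mnn gqle nzz fxv
Hunk 4: at line 2 remove [zpm] add [yigy] -> 11 lines: nph dqe yigy mmz xgrlr ssmlw ghy mnn gqle nzz fxv
Hunk 5: at line 8 remove [gqle,nzz] add [dif,shpz,pxnup] -> 12 lines: nph dqe yigy mmz xgrlr ssmlw ghy mnn dif shpz pxnup fxv

Answer: nph
dqe
yigy
mmz
xgrlr
ssmlw
ghy
mnn
dif
shpz
pxnup
fxv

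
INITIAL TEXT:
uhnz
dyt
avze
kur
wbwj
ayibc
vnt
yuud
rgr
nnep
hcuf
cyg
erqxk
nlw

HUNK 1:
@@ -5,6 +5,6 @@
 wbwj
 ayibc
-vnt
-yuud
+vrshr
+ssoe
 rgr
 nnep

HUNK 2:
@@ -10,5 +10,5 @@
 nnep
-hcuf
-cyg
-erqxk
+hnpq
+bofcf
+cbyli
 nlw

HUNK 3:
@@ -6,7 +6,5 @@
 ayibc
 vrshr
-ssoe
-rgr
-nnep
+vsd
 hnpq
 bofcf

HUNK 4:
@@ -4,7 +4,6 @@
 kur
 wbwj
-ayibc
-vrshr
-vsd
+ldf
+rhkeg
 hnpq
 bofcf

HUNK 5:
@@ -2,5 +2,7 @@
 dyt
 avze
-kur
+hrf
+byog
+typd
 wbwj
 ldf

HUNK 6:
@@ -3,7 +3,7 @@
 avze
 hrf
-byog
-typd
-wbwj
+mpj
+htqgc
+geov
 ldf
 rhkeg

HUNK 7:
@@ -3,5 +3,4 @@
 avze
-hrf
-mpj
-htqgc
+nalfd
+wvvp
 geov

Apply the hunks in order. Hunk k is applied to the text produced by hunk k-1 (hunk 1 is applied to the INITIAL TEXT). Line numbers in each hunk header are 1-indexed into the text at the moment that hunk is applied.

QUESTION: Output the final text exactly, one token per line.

Hunk 1: at line 5 remove [vnt,yuud] add [vrshr,ssoe] -> 14 lines: uhnz dyt avze kur wbwj ayibc vrshr ssoe rgr nnep hcuf cyg erqxk nlw
Hunk 2: at line 10 remove [hcuf,cyg,erqxk] add [hnpq,bofcf,cbyli] -> 14 lines: uhnz dyt avze kur wbwj ayibc vrshr ssoe rgr nnep hnpq bofcf cbyli nlw
Hunk 3: at line 6 remove [ssoe,rgr,nnep] add [vsd] -> 12 lines: uhnz dyt avze kur wbwj ayibc vrshr vsd hnpq bofcf cbyli nlw
Hunk 4: at line 4 remove [ayibc,vrshr,vsd] add [ldf,rhkeg] -> 11 lines: uhnz dyt avze kur wbwj ldf rhkeg hnpq bofcf cbyli nlw
Hunk 5: at line 2 remove [kur] add [hrf,byog,typd] -> 13 lines: uhnz dyt avze hrf byog typd wbwj ldf rhkeg hnpq bofcf cbyli nlw
Hunk 6: at line 3 remove [byog,typd,wbwj] add [mpj,htqgc,geov] -> 13 lines: uhnz dyt avze hrf mpj htqgc geov ldf rhkeg hnpq bofcf cbyli nlw
Hunk 7: at line 3 remove [hrf,mpj,htqgc] add [nalfd,wvvp] -> 12 lines: uhnz dyt avze nalfd wvvp geov ldf rhkeg hnpq bofcf cbyli nlw

Answer: uhnz
dyt
avze
nalfd
wvvp
geov
ldf
rhkeg
hnpq
bofcf
cbyli
nlw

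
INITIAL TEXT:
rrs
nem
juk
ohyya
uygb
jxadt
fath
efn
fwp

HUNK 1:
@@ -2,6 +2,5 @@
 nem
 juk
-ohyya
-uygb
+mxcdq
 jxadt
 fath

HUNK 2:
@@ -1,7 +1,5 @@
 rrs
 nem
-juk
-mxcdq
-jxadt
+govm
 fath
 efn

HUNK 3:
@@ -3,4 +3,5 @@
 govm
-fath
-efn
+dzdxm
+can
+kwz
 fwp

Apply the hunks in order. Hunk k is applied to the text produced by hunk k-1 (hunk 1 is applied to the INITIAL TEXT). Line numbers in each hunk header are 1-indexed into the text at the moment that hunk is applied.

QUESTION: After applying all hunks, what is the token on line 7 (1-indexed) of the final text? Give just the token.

Answer: fwp

Derivation:
Hunk 1: at line 2 remove [ohyya,uygb] add [mxcdq] -> 8 lines: rrs nem juk mxcdq jxadt fath efn fwp
Hunk 2: at line 1 remove [juk,mxcdq,jxadt] add [govm] -> 6 lines: rrs nem govm fath efn fwp
Hunk 3: at line 3 remove [fath,efn] add [dzdxm,can,kwz] -> 7 lines: rrs nem govm dzdxm can kwz fwp
Final line 7: fwp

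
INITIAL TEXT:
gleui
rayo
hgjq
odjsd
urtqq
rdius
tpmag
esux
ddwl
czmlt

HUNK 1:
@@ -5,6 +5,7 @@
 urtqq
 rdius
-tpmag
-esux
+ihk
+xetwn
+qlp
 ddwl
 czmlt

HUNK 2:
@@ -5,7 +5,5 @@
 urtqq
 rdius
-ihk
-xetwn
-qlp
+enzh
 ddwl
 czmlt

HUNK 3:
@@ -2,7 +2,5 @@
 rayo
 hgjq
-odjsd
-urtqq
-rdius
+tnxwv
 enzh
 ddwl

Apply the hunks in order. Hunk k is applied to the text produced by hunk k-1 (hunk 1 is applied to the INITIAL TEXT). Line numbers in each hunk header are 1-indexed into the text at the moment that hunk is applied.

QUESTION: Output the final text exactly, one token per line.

Hunk 1: at line 5 remove [tpmag,esux] add [ihk,xetwn,qlp] -> 11 lines: gleui rayo hgjq odjsd urtqq rdius ihk xetwn qlp ddwl czmlt
Hunk 2: at line 5 remove [ihk,xetwn,qlp] add [enzh] -> 9 lines: gleui rayo hgjq odjsd urtqq rdius enzh ddwl czmlt
Hunk 3: at line 2 remove [odjsd,urtqq,rdius] add [tnxwv] -> 7 lines: gleui rayo hgjq tnxwv enzh ddwl czmlt

Answer: gleui
rayo
hgjq
tnxwv
enzh
ddwl
czmlt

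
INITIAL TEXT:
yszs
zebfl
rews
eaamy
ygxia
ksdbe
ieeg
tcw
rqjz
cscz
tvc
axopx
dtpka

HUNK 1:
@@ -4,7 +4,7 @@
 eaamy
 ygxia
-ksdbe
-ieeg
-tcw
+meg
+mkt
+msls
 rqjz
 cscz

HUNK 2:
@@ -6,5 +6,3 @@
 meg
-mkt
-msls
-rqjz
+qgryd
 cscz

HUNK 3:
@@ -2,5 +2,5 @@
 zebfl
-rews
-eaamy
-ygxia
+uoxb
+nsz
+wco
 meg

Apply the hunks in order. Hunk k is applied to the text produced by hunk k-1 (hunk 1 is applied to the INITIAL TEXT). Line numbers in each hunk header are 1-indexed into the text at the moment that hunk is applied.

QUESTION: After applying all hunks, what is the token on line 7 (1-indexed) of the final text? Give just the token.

Hunk 1: at line 4 remove [ksdbe,ieeg,tcw] add [meg,mkt,msls] -> 13 lines: yszs zebfl rews eaamy ygxia meg mkt msls rqjz cscz tvc axopx dtpka
Hunk 2: at line 6 remove [mkt,msls,rqjz] add [qgryd] -> 11 lines: yszs zebfl rews eaamy ygxia meg qgryd cscz tvc axopx dtpka
Hunk 3: at line 2 remove [rews,eaamy,ygxia] add [uoxb,nsz,wco] -> 11 lines: yszs zebfl uoxb nsz wco meg qgryd cscz tvc axopx dtpka
Final line 7: qgryd

Answer: qgryd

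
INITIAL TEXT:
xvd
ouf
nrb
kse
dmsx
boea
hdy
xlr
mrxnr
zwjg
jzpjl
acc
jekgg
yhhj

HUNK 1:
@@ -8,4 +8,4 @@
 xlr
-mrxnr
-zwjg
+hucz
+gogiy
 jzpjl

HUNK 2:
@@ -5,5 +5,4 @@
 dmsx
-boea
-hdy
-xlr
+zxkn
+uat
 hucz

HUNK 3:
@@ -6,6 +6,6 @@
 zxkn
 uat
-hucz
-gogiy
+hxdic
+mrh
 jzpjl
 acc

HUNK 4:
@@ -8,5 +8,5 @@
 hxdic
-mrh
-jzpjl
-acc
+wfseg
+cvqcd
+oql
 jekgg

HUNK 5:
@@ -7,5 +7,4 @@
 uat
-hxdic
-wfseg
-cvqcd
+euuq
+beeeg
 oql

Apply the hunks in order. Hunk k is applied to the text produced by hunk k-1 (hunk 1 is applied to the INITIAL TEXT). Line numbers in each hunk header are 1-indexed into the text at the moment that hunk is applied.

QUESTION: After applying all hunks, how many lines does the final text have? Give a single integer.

Answer: 12

Derivation:
Hunk 1: at line 8 remove [mrxnr,zwjg] add [hucz,gogiy] -> 14 lines: xvd ouf nrb kse dmsx boea hdy xlr hucz gogiy jzpjl acc jekgg yhhj
Hunk 2: at line 5 remove [boea,hdy,xlr] add [zxkn,uat] -> 13 lines: xvd ouf nrb kse dmsx zxkn uat hucz gogiy jzpjl acc jekgg yhhj
Hunk 3: at line 6 remove [hucz,gogiy] add [hxdic,mrh] -> 13 lines: xvd ouf nrb kse dmsx zxkn uat hxdic mrh jzpjl acc jekgg yhhj
Hunk 4: at line 8 remove [mrh,jzpjl,acc] add [wfseg,cvqcd,oql] -> 13 lines: xvd ouf nrb kse dmsx zxkn uat hxdic wfseg cvqcd oql jekgg yhhj
Hunk 5: at line 7 remove [hxdic,wfseg,cvqcd] add [euuq,beeeg] -> 12 lines: xvd ouf nrb kse dmsx zxkn uat euuq beeeg oql jekgg yhhj
Final line count: 12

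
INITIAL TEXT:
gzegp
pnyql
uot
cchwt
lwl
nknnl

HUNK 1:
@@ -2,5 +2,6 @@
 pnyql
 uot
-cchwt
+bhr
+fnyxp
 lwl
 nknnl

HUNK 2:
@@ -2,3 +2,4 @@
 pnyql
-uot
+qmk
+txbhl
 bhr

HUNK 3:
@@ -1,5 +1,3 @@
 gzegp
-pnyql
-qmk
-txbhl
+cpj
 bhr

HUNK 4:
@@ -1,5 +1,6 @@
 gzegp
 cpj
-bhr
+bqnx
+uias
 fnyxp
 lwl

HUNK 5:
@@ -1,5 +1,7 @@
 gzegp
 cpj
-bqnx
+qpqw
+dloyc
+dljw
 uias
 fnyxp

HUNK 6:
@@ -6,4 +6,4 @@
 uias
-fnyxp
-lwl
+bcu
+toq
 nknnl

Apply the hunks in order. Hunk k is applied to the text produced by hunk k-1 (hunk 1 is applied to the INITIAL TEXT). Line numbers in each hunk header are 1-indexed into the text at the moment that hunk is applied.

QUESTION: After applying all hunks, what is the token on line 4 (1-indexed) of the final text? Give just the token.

Hunk 1: at line 2 remove [cchwt] add [bhr,fnyxp] -> 7 lines: gzegp pnyql uot bhr fnyxp lwl nknnl
Hunk 2: at line 2 remove [uot] add [qmk,txbhl] -> 8 lines: gzegp pnyql qmk txbhl bhr fnyxp lwl nknnl
Hunk 3: at line 1 remove [pnyql,qmk,txbhl] add [cpj] -> 6 lines: gzegp cpj bhr fnyxp lwl nknnl
Hunk 4: at line 1 remove [bhr] add [bqnx,uias] -> 7 lines: gzegp cpj bqnx uias fnyxp lwl nknnl
Hunk 5: at line 1 remove [bqnx] add [qpqw,dloyc,dljw] -> 9 lines: gzegp cpj qpqw dloyc dljw uias fnyxp lwl nknnl
Hunk 6: at line 6 remove [fnyxp,lwl] add [bcu,toq] -> 9 lines: gzegp cpj qpqw dloyc dljw uias bcu toq nknnl
Final line 4: dloyc

Answer: dloyc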